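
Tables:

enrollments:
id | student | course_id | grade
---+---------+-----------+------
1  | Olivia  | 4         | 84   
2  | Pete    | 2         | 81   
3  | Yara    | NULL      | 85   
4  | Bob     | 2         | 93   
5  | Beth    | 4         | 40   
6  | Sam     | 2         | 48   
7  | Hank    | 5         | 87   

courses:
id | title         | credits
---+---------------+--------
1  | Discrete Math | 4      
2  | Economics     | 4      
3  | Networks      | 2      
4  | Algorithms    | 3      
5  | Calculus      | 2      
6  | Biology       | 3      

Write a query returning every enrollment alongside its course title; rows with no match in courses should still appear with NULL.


LEFT JOIN keeps every row from enrollments (the left table); where course_id has no match in courses, the course columns become NULL. Walk through each enrollment:
  - enrollment 1 (Olivia): course_id=4 -> matches Algorithms
  - enrollment 2 (Pete): course_id=2 -> matches Economics
  - enrollment 3 (Yara): course_id=NULL, no match -> kept with NULL
  - enrollment 4 (Bob): course_id=2 -> matches Economics
  - enrollment 5 (Beth): course_id=4 -> matches Algorithms
  - enrollment 6 (Sam): course_id=2 -> matches Economics
  - enrollment 7 (Hank): course_id=5 -> matches Calculus
All 7 rows appear; 1 has NULL course.

SQL:
SELECT a.student, b.title AS course
FROM enrollments a
LEFT JOIN courses b ON a.course_id = b.id

Result:
student | course    
--------+-----------
Olivia  | Algorithms
Pete    | Economics 
Yara    | NULL      
Bob     | Economics 
Beth    | Algorithms
Sam     | Economics 
Hank    | Calculus  


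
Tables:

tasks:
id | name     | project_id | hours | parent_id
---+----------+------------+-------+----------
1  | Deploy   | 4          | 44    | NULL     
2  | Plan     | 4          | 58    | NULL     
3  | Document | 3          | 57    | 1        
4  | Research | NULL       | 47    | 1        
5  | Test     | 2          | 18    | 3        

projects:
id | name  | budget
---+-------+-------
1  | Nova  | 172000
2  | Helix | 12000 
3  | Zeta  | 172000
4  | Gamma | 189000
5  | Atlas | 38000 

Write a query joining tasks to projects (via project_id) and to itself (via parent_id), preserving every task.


Two LEFT JOINs from the same base table tasks: one to projects via project_id, one to tasks itself via parent_id. Both are LEFT so every task is preserved.
Match against projects:
  - task 1 (Deploy): project_id=4 -> matches Gamma
  - task 2 (Plan): project_id=4 -> matches Gamma
  - task 3 (Document): project_id=3 -> matches Zeta
  - task 4 (Research): project_id=NULL, no match -> kept with NULL
  - task 5 (Test): project_id=2 -> matches Helix
Match against tasks (self):
  - task 1 (Deploy): parent_id=NULL -> NULL
  - task 2 (Plan): parent_id=NULL -> NULL
  - task 3 (Document): parent_id=1 -> Deploy
  - task 4 (Research): parent_id=1 -> Deploy
  - task 5 (Test): parent_id=3 -> Document

SQL:
SELECT a.name, b.name AS project, c.name AS parent
FROM tasks a
LEFT JOIN projects b ON a.project_id = b.id
LEFT JOIN tasks c ON a.parent_id = c.id

Result:
name     | project | parent  
---------+---------+---------
Deploy   | Gamma   | NULL    
Plan     | Gamma   | NULL    
Document | Zeta    | Deploy  
Research | NULL    | Deploy  
Test     | Helix   | Document


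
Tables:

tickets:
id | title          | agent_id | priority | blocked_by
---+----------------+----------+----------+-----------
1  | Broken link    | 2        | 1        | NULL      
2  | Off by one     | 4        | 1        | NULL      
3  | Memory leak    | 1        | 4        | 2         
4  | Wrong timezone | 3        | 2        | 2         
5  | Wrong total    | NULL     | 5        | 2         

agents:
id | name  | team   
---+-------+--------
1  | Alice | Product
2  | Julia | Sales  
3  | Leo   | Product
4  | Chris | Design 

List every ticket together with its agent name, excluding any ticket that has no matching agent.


INNER JOIN keeps only tickets rows whose agent_id matches an id in agents. Walk through each ticket:
  - ticket 1 (Broken link): agent_id=2 -> matches Julia
  - ticket 2 (Off by one): agent_id=4 -> matches Chris
  - ticket 3 (Memory leak): agent_id=1 -> matches Alice
  - ticket 4 (Wrong timezone): agent_id=3 -> matches Leo
  - ticket 5 (Wrong total): agent_id=NULL, no match -> dropped
So 1 of 5 rows is dropped.

SQL:
SELECT a.title, b.name AS agent
FROM tickets a
INNER JOIN agents b ON a.agent_id = b.id

Result:
title          | agent
---------------+------
Broken link    | Julia
Off by one     | Chris
Memory leak    | Alice
Wrong timezone | Leo  


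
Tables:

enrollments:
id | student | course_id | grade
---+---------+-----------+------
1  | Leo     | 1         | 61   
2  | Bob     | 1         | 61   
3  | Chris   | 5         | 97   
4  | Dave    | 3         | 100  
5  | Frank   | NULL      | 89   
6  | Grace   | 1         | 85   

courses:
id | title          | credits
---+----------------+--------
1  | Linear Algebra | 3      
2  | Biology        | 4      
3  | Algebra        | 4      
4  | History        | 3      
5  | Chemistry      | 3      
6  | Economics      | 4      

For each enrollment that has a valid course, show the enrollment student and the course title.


INNER JOIN keeps only enrollments rows whose course_id matches an id in courses. Walk through each enrollment:
  - enrollment 1 (Leo): course_id=1 -> matches Linear Algebra
  - enrollment 2 (Bob): course_id=1 -> matches Linear Algebra
  - enrollment 3 (Chris): course_id=5 -> matches Chemistry
  - enrollment 4 (Dave): course_id=3 -> matches Algebra
  - enrollment 5 (Frank): course_id=NULL, no match -> dropped
  - enrollment 6 (Grace): course_id=1 -> matches Linear Algebra
So 1 of 6 rows is dropped.

SQL:
SELECT a.student, b.title AS course
FROM enrollments a
INNER JOIN courses b ON a.course_id = b.id

Result:
student | course        
--------+---------------
Leo     | Linear Algebra
Bob     | Linear Algebra
Chris   | Chemistry     
Dave    | Algebra       
Grace   | Linear Algebra


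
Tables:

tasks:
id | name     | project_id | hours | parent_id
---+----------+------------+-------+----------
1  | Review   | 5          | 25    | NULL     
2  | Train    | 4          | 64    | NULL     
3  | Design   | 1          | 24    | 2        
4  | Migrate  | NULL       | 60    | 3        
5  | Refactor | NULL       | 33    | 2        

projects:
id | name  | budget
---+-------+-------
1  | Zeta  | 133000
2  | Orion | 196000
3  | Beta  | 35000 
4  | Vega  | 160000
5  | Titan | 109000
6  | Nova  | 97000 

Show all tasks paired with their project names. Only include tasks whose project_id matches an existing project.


INNER JOIN keeps only tasks rows whose project_id matches an id in projects. Walk through each task:
  - task 1 (Review): project_id=5 -> matches Titan
  - task 2 (Train): project_id=4 -> matches Vega
  - task 3 (Design): project_id=1 -> matches Zeta
  - task 4 (Migrate): project_id=NULL, no match -> dropped
  - task 5 (Refactor): project_id=NULL, no match -> dropped
So 2 of 5 rows are dropped.

SQL:
SELECT a.name, b.name AS project
FROM tasks a
INNER JOIN projects b ON a.project_id = b.id

Result:
name   | project
-------+--------
Review | Titan  
Train  | Vega   
Design | Zeta   


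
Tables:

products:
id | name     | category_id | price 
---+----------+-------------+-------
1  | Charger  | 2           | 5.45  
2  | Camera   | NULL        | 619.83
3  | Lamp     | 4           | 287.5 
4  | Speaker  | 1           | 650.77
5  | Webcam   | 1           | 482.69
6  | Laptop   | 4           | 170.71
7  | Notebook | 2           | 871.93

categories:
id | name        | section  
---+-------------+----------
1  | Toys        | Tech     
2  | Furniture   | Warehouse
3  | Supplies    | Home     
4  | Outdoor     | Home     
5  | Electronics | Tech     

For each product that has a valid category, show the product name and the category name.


INNER JOIN keeps only products rows whose category_id matches an id in categories. Walk through each product:
  - product 1 (Charger): category_id=2 -> matches Furniture
  - product 2 (Camera): category_id=NULL, no match -> dropped
  - product 3 (Lamp): category_id=4 -> matches Outdoor
  - product 4 (Speaker): category_id=1 -> matches Toys
  - product 5 (Webcam): category_id=1 -> matches Toys
  - product 6 (Laptop): category_id=4 -> matches Outdoor
  - product 7 (Notebook): category_id=2 -> matches Furniture
So 1 of 7 rows is dropped.

SQL:
SELECT a.name, b.name AS category
FROM products a
INNER JOIN categories b ON a.category_id = b.id

Result:
name     | category 
---------+----------
Charger  | Furniture
Lamp     | Outdoor  
Speaker  | Toys     
Webcam   | Toys     
Laptop   | Outdoor  
Notebook | Furniture


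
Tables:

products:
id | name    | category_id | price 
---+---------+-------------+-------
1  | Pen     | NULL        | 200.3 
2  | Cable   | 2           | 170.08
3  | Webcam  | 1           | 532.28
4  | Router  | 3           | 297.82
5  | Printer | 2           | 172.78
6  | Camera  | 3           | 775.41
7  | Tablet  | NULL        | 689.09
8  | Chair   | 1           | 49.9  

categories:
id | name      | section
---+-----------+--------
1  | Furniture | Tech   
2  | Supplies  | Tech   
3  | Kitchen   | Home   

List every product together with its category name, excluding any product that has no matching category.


INNER JOIN keeps only products rows whose category_id matches an id in categories. Walk through each product:
  - product 1 (Pen): category_id=NULL, no match -> dropped
  - product 2 (Cable): category_id=2 -> matches Supplies
  - product 3 (Webcam): category_id=1 -> matches Furniture
  - product 4 (Router): category_id=3 -> matches Kitchen
  - product 5 (Printer): category_id=2 -> matches Supplies
  - product 6 (Camera): category_id=3 -> matches Kitchen
  - product 7 (Tablet): category_id=NULL, no match -> dropped
  - product 8 (Chair): category_id=1 -> matches Furniture
So 2 of 8 rows are dropped.

SQL:
SELECT a.name, b.name AS category
FROM products a
INNER JOIN categories b ON a.category_id = b.id

Result:
name    | category 
--------+----------
Cable   | Supplies 
Webcam  | Furniture
Router  | Kitchen  
Printer | Supplies 
Camera  | Kitchen  
Chair   | Furniture


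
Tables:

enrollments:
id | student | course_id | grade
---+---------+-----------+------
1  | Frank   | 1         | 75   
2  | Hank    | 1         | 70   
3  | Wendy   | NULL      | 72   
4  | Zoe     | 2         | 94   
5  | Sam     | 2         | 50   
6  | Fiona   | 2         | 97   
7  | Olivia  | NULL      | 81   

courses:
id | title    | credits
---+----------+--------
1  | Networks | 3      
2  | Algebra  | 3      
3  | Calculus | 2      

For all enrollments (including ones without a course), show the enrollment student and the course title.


LEFT JOIN keeps every row from enrollments (the left table); where course_id has no match in courses, the course columns become NULL. Walk through each enrollment:
  - enrollment 1 (Frank): course_id=1 -> matches Networks
  - enrollment 2 (Hank): course_id=1 -> matches Networks
  - enrollment 3 (Wendy): course_id=NULL, no match -> kept with NULL
  - enrollment 4 (Zoe): course_id=2 -> matches Algebra
  - enrollment 5 (Sam): course_id=2 -> matches Algebra
  - enrollment 6 (Fiona): course_id=2 -> matches Algebra
  - enrollment 7 (Olivia): course_id=NULL, no match -> kept with NULL
All 7 rows appear; 2 have NULL course.

SQL:
SELECT a.student, b.title AS course
FROM enrollments a
LEFT JOIN courses b ON a.course_id = b.id

Result:
student | course  
--------+---------
Frank   | Networks
Hank    | Networks
Wendy   | NULL    
Zoe     | Algebra 
Sam     | Algebra 
Fiona   | Algebra 
Olivia  | NULL    


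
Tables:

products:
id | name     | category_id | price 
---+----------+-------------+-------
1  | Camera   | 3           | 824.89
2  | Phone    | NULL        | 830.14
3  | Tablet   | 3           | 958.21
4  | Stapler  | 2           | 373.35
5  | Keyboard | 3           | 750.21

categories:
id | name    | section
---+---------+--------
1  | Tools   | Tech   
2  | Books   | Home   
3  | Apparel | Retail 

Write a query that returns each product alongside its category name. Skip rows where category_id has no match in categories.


INNER JOIN keeps only products rows whose category_id matches an id in categories. Walk through each product:
  - product 1 (Camera): category_id=3 -> matches Apparel
  - product 2 (Phone): category_id=NULL, no match -> dropped
  - product 3 (Tablet): category_id=3 -> matches Apparel
  - product 4 (Stapler): category_id=2 -> matches Books
  - product 5 (Keyboard): category_id=3 -> matches Apparel
So 1 of 5 rows is dropped.

SQL:
SELECT a.name, b.name AS category
FROM products a
INNER JOIN categories b ON a.category_id = b.id

Result:
name     | category
---------+---------
Camera   | Apparel 
Tablet   | Apparel 
Stapler  | Books   
Keyboard | Apparel 


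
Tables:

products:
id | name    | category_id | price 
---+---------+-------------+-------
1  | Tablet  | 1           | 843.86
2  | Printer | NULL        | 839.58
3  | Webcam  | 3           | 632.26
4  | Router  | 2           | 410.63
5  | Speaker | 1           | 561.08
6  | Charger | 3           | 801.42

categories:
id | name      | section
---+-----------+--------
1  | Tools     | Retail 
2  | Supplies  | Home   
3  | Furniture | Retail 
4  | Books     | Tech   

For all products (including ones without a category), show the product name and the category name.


LEFT JOIN keeps every row from products (the left table); where category_id has no match in categories, the category columns become NULL. Walk through each product:
  - product 1 (Tablet): category_id=1 -> matches Tools
  - product 2 (Printer): category_id=NULL, no match -> kept with NULL
  - product 3 (Webcam): category_id=3 -> matches Furniture
  - product 4 (Router): category_id=2 -> matches Supplies
  - product 5 (Speaker): category_id=1 -> matches Tools
  - product 6 (Charger): category_id=3 -> matches Furniture
All 6 rows appear; 1 has NULL category.

SQL:
SELECT a.name, b.name AS category
FROM products a
LEFT JOIN categories b ON a.category_id = b.id

Result:
name    | category 
--------+----------
Tablet  | Tools    
Printer | NULL     
Webcam  | Furniture
Router  | Supplies 
Speaker | Tools    
Charger | Furniture


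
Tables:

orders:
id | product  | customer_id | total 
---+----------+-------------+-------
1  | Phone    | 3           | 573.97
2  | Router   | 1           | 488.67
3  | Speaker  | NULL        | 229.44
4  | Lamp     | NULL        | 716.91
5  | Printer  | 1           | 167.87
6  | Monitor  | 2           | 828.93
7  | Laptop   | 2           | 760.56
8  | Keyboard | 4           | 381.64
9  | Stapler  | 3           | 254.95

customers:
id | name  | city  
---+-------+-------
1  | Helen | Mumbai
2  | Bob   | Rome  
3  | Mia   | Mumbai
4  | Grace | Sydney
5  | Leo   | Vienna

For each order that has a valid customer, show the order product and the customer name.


INNER JOIN keeps only orders rows whose customer_id matches an id in customers. Walk through each order:
  - order 1 (Phone): customer_id=3 -> matches Mia
  - order 2 (Router): customer_id=1 -> matches Helen
  - order 3 (Speaker): customer_id=NULL, no match -> dropped
  - order 4 (Lamp): customer_id=NULL, no match -> dropped
  - order 5 (Printer): customer_id=1 -> matches Helen
  - order 6 (Monitor): customer_id=2 -> matches Bob
  - order 7 (Laptop): customer_id=2 -> matches Bob
  - order 8 (Keyboard): customer_id=4 -> matches Grace
  - order 9 (Stapler): customer_id=3 -> matches Mia
So 2 of 9 rows are dropped.

SQL:
SELECT a.product, b.name AS customer
FROM orders a
INNER JOIN customers b ON a.customer_id = b.id

Result:
product  | customer
---------+---------
Phone    | Mia     
Router   | Helen   
Printer  | Helen   
Monitor  | Bob     
Laptop   | Bob     
Keyboard | Grace   
Stapler  | Mia     


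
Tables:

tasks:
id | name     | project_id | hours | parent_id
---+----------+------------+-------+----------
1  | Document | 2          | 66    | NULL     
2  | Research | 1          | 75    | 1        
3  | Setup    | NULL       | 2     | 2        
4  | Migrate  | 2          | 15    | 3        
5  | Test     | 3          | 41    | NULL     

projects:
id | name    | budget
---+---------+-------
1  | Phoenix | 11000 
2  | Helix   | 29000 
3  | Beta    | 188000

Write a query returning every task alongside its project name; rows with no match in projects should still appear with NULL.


LEFT JOIN keeps every row from tasks (the left table); where project_id has no match in projects, the project columns become NULL. Walk through each task:
  - task 1 (Document): project_id=2 -> matches Helix
  - task 2 (Research): project_id=1 -> matches Phoenix
  - task 3 (Setup): project_id=NULL, no match -> kept with NULL
  - task 4 (Migrate): project_id=2 -> matches Helix
  - task 5 (Test): project_id=3 -> matches Beta
All 5 rows appear; 1 has NULL project.

SQL:
SELECT a.name, b.name AS project
FROM tasks a
LEFT JOIN projects b ON a.project_id = b.id

Result:
name     | project
---------+--------
Document | Helix  
Research | Phoenix
Setup    | NULL   
Migrate  | Helix  
Test     | Beta   


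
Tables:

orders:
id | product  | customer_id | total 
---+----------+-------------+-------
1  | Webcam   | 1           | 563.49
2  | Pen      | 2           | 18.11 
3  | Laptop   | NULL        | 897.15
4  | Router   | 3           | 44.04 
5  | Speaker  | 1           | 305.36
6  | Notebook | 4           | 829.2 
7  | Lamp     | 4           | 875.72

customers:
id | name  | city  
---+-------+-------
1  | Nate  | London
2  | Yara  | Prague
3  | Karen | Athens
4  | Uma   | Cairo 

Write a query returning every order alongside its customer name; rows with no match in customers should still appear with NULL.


LEFT JOIN keeps every row from orders (the left table); where customer_id has no match in customers, the customer columns become NULL. Walk through each order:
  - order 1 (Webcam): customer_id=1 -> matches Nate
  - order 2 (Pen): customer_id=2 -> matches Yara
  - order 3 (Laptop): customer_id=NULL, no match -> kept with NULL
  - order 4 (Router): customer_id=3 -> matches Karen
  - order 5 (Speaker): customer_id=1 -> matches Nate
  - order 6 (Notebook): customer_id=4 -> matches Uma
  - order 7 (Lamp): customer_id=4 -> matches Uma
All 7 rows appear; 1 has NULL customer.

SQL:
SELECT a.product, b.name AS customer
FROM orders a
LEFT JOIN customers b ON a.customer_id = b.id

Result:
product  | customer
---------+---------
Webcam   | Nate    
Pen      | Yara    
Laptop   | NULL    
Router   | Karen   
Speaker  | Nate    
Notebook | Uma     
Lamp     | Uma     


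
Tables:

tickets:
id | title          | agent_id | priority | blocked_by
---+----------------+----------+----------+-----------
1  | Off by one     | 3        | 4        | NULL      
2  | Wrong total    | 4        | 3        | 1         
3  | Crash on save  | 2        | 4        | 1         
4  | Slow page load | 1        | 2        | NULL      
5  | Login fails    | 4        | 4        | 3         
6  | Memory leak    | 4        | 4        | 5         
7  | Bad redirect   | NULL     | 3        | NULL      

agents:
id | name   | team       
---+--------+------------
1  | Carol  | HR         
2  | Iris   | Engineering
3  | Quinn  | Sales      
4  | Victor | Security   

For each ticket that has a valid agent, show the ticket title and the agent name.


INNER JOIN keeps only tickets rows whose agent_id matches an id in agents. Walk through each ticket:
  - ticket 1 (Off by one): agent_id=3 -> matches Quinn
  - ticket 2 (Wrong total): agent_id=4 -> matches Victor
  - ticket 3 (Crash on save): agent_id=2 -> matches Iris
  - ticket 4 (Slow page load): agent_id=1 -> matches Carol
  - ticket 5 (Login fails): agent_id=4 -> matches Victor
  - ticket 6 (Memory leak): agent_id=4 -> matches Victor
  - ticket 7 (Bad redirect): agent_id=NULL, no match -> dropped
So 1 of 7 rows is dropped.

SQL:
SELECT a.title, b.name AS agent
FROM tickets a
INNER JOIN agents b ON a.agent_id = b.id

Result:
title          | agent 
---------------+-------
Off by one     | Quinn 
Wrong total    | Victor
Crash on save  | Iris  
Slow page load | Carol 
Login fails    | Victor
Memory leak    | Victor


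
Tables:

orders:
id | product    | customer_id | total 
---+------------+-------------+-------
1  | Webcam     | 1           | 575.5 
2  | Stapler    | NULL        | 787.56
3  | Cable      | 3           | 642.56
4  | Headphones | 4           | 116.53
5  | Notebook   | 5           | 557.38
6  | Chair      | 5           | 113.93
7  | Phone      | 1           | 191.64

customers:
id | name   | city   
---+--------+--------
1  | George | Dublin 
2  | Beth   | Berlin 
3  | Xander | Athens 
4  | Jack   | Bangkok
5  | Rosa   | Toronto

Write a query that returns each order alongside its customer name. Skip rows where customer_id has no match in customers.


INNER JOIN keeps only orders rows whose customer_id matches an id in customers. Walk through each order:
  - order 1 (Webcam): customer_id=1 -> matches George
  - order 2 (Stapler): customer_id=NULL, no match -> dropped
  - order 3 (Cable): customer_id=3 -> matches Xander
  - order 4 (Headphones): customer_id=4 -> matches Jack
  - order 5 (Notebook): customer_id=5 -> matches Rosa
  - order 6 (Chair): customer_id=5 -> matches Rosa
  - order 7 (Phone): customer_id=1 -> matches George
So 1 of 7 rows is dropped.

SQL:
SELECT a.product, b.name AS customer
FROM orders a
INNER JOIN customers b ON a.customer_id = b.id

Result:
product    | customer
-----------+---------
Webcam     | George  
Cable      | Xander  
Headphones | Jack    
Notebook   | Rosa    
Chair      | Rosa    
Phone      | George  


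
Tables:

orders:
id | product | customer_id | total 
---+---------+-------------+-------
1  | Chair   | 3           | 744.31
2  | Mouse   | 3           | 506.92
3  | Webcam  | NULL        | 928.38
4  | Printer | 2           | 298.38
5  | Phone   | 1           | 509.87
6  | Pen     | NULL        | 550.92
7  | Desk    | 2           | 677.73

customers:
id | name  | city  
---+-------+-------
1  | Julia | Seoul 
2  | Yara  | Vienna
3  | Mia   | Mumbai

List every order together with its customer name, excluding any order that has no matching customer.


INNER JOIN keeps only orders rows whose customer_id matches an id in customers. Walk through each order:
  - order 1 (Chair): customer_id=3 -> matches Mia
  - order 2 (Mouse): customer_id=3 -> matches Mia
  - order 3 (Webcam): customer_id=NULL, no match -> dropped
  - order 4 (Printer): customer_id=2 -> matches Yara
  - order 5 (Phone): customer_id=1 -> matches Julia
  - order 6 (Pen): customer_id=NULL, no match -> dropped
  - order 7 (Desk): customer_id=2 -> matches Yara
So 2 of 7 rows are dropped.

SQL:
SELECT a.product, b.name AS customer
FROM orders a
INNER JOIN customers b ON a.customer_id = b.id

Result:
product | customer
--------+---------
Chair   | Mia     
Mouse   | Mia     
Printer | Yara    
Phone   | Julia   
Desk    | Yara    


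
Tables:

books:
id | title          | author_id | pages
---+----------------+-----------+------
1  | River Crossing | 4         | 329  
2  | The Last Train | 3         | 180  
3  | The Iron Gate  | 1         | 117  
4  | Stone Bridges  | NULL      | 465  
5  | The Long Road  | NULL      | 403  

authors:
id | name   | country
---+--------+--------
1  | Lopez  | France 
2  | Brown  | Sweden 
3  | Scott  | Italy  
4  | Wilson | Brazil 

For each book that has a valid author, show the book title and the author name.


INNER JOIN keeps only books rows whose author_id matches an id in authors. Walk through each book:
  - book 1 (River Crossing): author_id=4 -> matches Wilson
  - book 2 (The Last Train): author_id=3 -> matches Scott
  - book 3 (The Iron Gate): author_id=1 -> matches Lopez
  - book 4 (Stone Bridges): author_id=NULL, no match -> dropped
  - book 5 (The Long Road): author_id=NULL, no match -> dropped
So 2 of 5 rows are dropped.

SQL:
SELECT a.title, b.name AS author
FROM books a
INNER JOIN authors b ON a.author_id = b.id

Result:
title          | author
---------------+-------
River Crossing | Wilson
The Last Train | Scott 
The Iron Gate  | Lopez 


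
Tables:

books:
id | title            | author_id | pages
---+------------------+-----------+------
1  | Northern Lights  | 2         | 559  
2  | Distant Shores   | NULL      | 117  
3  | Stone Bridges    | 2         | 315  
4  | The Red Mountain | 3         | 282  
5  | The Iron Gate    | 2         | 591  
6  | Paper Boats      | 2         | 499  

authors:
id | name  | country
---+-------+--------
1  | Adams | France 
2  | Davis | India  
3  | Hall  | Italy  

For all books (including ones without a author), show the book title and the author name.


LEFT JOIN keeps every row from books (the left table); where author_id has no match in authors, the author columns become NULL. Walk through each book:
  - book 1 (Northern Lights): author_id=2 -> matches Davis
  - book 2 (Distant Shores): author_id=NULL, no match -> kept with NULL
  - book 3 (Stone Bridges): author_id=2 -> matches Davis
  - book 4 (The Red Mountain): author_id=3 -> matches Hall
  - book 5 (The Iron Gate): author_id=2 -> matches Davis
  - book 6 (Paper Boats): author_id=2 -> matches Davis
All 6 rows appear; 1 has NULL author.

SQL:
SELECT a.title, b.name AS author
FROM books a
LEFT JOIN authors b ON a.author_id = b.id

Result:
title            | author
-----------------+-------
Northern Lights  | Davis 
Distant Shores   | NULL  
Stone Bridges    | Davis 
The Red Mountain | Hall  
The Iron Gate    | Davis 
Paper Boats      | Davis 


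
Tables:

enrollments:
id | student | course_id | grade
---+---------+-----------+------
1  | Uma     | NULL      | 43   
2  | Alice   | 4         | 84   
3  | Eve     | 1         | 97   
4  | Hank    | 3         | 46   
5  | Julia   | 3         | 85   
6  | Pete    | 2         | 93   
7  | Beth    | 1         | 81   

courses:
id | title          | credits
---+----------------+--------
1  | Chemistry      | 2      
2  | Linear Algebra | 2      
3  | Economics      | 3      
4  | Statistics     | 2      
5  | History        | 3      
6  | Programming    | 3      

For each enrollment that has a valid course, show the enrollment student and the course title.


INNER JOIN keeps only enrollments rows whose course_id matches an id in courses. Walk through each enrollment:
  - enrollment 1 (Uma): course_id=NULL, no match -> dropped
  - enrollment 2 (Alice): course_id=4 -> matches Statistics
  - enrollment 3 (Eve): course_id=1 -> matches Chemistry
  - enrollment 4 (Hank): course_id=3 -> matches Economics
  - enrollment 5 (Julia): course_id=3 -> matches Economics
  - enrollment 6 (Pete): course_id=2 -> matches Linear Algebra
  - enrollment 7 (Beth): course_id=1 -> matches Chemistry
So 1 of 7 rows is dropped.

SQL:
SELECT a.student, b.title AS course
FROM enrollments a
INNER JOIN courses b ON a.course_id = b.id

Result:
student | course        
--------+---------------
Alice   | Statistics    
Eve     | Chemistry     
Hank    | Economics     
Julia   | Economics     
Pete    | Linear Algebra
Beth    | Chemistry     


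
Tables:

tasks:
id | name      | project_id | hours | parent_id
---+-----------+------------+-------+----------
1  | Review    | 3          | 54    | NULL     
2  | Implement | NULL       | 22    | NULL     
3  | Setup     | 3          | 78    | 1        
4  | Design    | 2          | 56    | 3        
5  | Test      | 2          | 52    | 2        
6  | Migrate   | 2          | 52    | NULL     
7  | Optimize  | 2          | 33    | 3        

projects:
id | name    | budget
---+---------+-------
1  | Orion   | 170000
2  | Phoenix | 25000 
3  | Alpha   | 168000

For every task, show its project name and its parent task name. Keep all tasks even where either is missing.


Two LEFT JOINs from the same base table tasks: one to projects via project_id, one to tasks itself via parent_id. Both are LEFT so every task is preserved.
Match against projects:
  - task 1 (Review): project_id=3 -> matches Alpha
  - task 2 (Implement): project_id=NULL, no match -> kept with NULL
  - task 3 (Setup): project_id=3 -> matches Alpha
  - task 4 (Design): project_id=2 -> matches Phoenix
  - task 5 (Test): project_id=2 -> matches Phoenix
  - task 6 (Migrate): project_id=2 -> matches Phoenix
  - task 7 (Optimize): project_id=2 -> matches Phoenix
Match against tasks (self):
  - task 1 (Review): parent_id=NULL -> NULL
  - task 2 (Implement): parent_id=NULL -> NULL
  - task 3 (Setup): parent_id=1 -> Review
  - task 4 (Design): parent_id=3 -> Setup
  - task 5 (Test): parent_id=2 -> Implement
  - task 6 (Migrate): parent_id=NULL -> NULL
  - task 7 (Optimize): parent_id=3 -> Setup

SQL:
SELECT a.name, b.name AS project, c.name AS parent
FROM tasks a
LEFT JOIN projects b ON a.project_id = b.id
LEFT JOIN tasks c ON a.parent_id = c.id

Result:
name      | project | parent   
----------+---------+----------
Review    | Alpha   | NULL     
Implement | NULL    | NULL     
Setup     | Alpha   | Review   
Design    | Phoenix | Setup    
Test      | Phoenix | Implement
Migrate   | Phoenix | NULL     
Optimize  | Phoenix | Setup    


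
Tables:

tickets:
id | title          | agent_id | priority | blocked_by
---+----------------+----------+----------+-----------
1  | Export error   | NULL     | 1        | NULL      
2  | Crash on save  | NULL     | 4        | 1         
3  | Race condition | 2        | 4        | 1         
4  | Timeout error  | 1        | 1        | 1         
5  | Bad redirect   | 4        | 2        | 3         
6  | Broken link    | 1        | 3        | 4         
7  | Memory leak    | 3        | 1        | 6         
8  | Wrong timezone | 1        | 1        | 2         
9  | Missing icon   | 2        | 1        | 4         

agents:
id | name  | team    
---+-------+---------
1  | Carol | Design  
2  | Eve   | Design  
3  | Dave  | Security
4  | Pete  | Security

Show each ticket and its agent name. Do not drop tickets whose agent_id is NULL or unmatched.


LEFT JOIN keeps every row from tickets (the left table); where agent_id has no match in agents, the agent columns become NULL. Walk through each ticket:
  - ticket 1 (Export error): agent_id=NULL, no match -> kept with NULL
  - ticket 2 (Crash on save): agent_id=NULL, no match -> kept with NULL
  - ticket 3 (Race condition): agent_id=2 -> matches Eve
  - ticket 4 (Timeout error): agent_id=1 -> matches Carol
  - ticket 5 (Bad redirect): agent_id=4 -> matches Pete
  - ticket 6 (Broken link): agent_id=1 -> matches Carol
  - ticket 7 (Memory leak): agent_id=3 -> matches Dave
  - ticket 8 (Wrong timezone): agent_id=1 -> matches Carol
  - ticket 9 (Missing icon): agent_id=2 -> matches Eve
All 9 rows appear; 2 have NULL agent.

SQL:
SELECT a.title, b.name AS agent
FROM tickets a
LEFT JOIN agents b ON a.agent_id = b.id

Result:
title          | agent
---------------+------
Export error   | NULL 
Crash on save  | NULL 
Race condition | Eve  
Timeout error  | Carol
Bad redirect   | Pete 
Broken link    | Carol
Memory leak    | Dave 
Wrong timezone | Carol
Missing icon   | Eve  


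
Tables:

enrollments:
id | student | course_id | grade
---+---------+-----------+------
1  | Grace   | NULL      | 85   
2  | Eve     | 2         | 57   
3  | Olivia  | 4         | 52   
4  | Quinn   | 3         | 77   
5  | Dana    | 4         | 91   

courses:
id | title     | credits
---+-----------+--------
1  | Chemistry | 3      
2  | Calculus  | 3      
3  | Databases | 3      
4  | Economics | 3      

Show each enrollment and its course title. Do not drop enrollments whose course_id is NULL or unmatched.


LEFT JOIN keeps every row from enrollments (the left table); where course_id has no match in courses, the course columns become NULL. Walk through each enrollment:
  - enrollment 1 (Grace): course_id=NULL, no match -> kept with NULL
  - enrollment 2 (Eve): course_id=2 -> matches Calculus
  - enrollment 3 (Olivia): course_id=4 -> matches Economics
  - enrollment 4 (Quinn): course_id=3 -> matches Databases
  - enrollment 5 (Dana): course_id=4 -> matches Economics
All 5 rows appear; 1 has NULL course.

SQL:
SELECT a.student, b.title AS course
FROM enrollments a
LEFT JOIN courses b ON a.course_id = b.id

Result:
student | course   
--------+----------
Grace   | NULL     
Eve     | Calculus 
Olivia  | Economics
Quinn   | Databases
Dana    | Economics


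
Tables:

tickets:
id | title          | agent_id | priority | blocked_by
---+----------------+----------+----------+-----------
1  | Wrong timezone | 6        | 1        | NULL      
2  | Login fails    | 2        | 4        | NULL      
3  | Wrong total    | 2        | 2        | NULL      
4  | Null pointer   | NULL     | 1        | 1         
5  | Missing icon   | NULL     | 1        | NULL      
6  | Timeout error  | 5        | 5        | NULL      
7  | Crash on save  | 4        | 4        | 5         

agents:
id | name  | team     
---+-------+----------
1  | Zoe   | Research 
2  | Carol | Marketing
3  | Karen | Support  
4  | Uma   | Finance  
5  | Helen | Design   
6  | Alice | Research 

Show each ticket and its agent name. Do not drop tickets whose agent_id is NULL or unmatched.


LEFT JOIN keeps every row from tickets (the left table); where agent_id has no match in agents, the agent columns become NULL. Walk through each ticket:
  - ticket 1 (Wrong timezone): agent_id=6 -> matches Alice
  - ticket 2 (Login fails): agent_id=2 -> matches Carol
  - ticket 3 (Wrong total): agent_id=2 -> matches Carol
  - ticket 4 (Null pointer): agent_id=NULL, no match -> kept with NULL
  - ticket 5 (Missing icon): agent_id=NULL, no match -> kept with NULL
  - ticket 6 (Timeout error): agent_id=5 -> matches Helen
  - ticket 7 (Crash on save): agent_id=4 -> matches Uma
All 7 rows appear; 2 have NULL agent.

SQL:
SELECT a.title, b.name AS agent
FROM tickets a
LEFT JOIN agents b ON a.agent_id = b.id

Result:
title          | agent
---------------+------
Wrong timezone | Alice
Login fails    | Carol
Wrong total    | Carol
Null pointer   | NULL 
Missing icon   | NULL 
Timeout error  | Helen
Crash on save  | Uma  


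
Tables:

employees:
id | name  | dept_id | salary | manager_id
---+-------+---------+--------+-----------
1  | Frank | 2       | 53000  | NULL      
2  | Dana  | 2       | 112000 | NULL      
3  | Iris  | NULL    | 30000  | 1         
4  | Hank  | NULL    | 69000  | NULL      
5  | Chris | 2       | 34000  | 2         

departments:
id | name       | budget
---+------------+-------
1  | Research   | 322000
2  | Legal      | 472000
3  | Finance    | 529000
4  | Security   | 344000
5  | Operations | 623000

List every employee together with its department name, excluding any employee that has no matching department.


INNER JOIN keeps only employees rows whose dept_id matches an id in departments. Walk through each employee:
  - employee 1 (Frank): dept_id=2 -> matches Legal
  - employee 2 (Dana): dept_id=2 -> matches Legal
  - employee 3 (Iris): dept_id=NULL, no match -> dropped
  - employee 4 (Hank): dept_id=NULL, no match -> dropped
  - employee 5 (Chris): dept_id=2 -> matches Legal
So 2 of 5 rows are dropped.

SQL:
SELECT a.name, b.name AS department
FROM employees a
INNER JOIN departments b ON a.dept_id = b.id

Result:
name  | department
------+-----------
Frank | Legal     
Dana  | Legal     
Chris | Legal     


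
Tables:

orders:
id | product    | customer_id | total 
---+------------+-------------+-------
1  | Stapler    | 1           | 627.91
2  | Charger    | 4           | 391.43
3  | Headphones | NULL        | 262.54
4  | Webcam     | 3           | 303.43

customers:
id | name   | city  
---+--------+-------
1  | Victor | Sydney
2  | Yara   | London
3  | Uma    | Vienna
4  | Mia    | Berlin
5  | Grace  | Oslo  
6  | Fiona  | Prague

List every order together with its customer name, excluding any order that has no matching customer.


INNER JOIN keeps only orders rows whose customer_id matches an id in customers. Walk through each order:
  - order 1 (Stapler): customer_id=1 -> matches Victor
  - order 2 (Charger): customer_id=4 -> matches Mia
  - order 3 (Headphones): customer_id=NULL, no match -> dropped
  - order 4 (Webcam): customer_id=3 -> matches Uma
So 1 of 4 rows is dropped.

SQL:
SELECT a.product, b.name AS customer
FROM orders a
INNER JOIN customers b ON a.customer_id = b.id

Result:
product | customer
--------+---------
Stapler | Victor  
Charger | Mia     
Webcam  | Uma     


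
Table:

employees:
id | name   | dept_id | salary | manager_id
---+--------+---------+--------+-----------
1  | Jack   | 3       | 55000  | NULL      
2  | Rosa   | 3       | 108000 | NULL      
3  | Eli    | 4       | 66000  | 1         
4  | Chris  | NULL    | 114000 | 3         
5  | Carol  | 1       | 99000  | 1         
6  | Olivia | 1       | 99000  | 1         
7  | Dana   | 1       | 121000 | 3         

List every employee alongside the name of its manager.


This is a self-join: employees is joined to a second copy of itself, matching each row's manager_id to another row's id. Use LEFT JOIN so rows with manager_id=NULL are kept.
  - employee 1 (Jack): manager_id=NULL -> NULL
  - employee 2 (Rosa): manager_id=NULL -> NULL
  - employee 3 (Eli): manager_id=1 -> Jack
  - employee 4 (Chris): manager_id=3 -> Eli
  - employee 5 (Carol): manager_id=1 -> Jack
  - employee 6 (Olivia): manager_id=1 -> Jack
  - employee 7 (Dana): manager_id=3 -> Eli

SQL:
SELECT a.name AS item, b.name AS manager
FROM employees a
LEFT JOIN employees b ON a.manager_id = b.id

Result:
item   | manager
-------+--------
Jack   | NULL   
Rosa   | NULL   
Eli    | Jack   
Chris  | Eli    
Carol  | Jack   
Olivia | Jack   
Dana   | Eli    


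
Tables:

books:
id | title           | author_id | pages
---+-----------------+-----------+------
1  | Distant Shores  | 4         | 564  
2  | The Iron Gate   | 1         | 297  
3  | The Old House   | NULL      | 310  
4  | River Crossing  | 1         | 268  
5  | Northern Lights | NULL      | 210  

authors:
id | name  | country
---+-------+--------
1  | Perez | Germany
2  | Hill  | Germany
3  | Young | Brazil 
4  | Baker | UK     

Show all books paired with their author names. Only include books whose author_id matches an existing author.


INNER JOIN keeps only books rows whose author_id matches an id in authors. Walk through each book:
  - book 1 (Distant Shores): author_id=4 -> matches Baker
  - book 2 (The Iron Gate): author_id=1 -> matches Perez
  - book 3 (The Old House): author_id=NULL, no match -> dropped
  - book 4 (River Crossing): author_id=1 -> matches Perez
  - book 5 (Northern Lights): author_id=NULL, no match -> dropped
So 2 of 5 rows are dropped.

SQL:
SELECT a.title, b.name AS author
FROM books a
INNER JOIN authors b ON a.author_id = b.id

Result:
title          | author
---------------+-------
Distant Shores | Baker 
The Iron Gate  | Perez 
River Crossing | Perez 


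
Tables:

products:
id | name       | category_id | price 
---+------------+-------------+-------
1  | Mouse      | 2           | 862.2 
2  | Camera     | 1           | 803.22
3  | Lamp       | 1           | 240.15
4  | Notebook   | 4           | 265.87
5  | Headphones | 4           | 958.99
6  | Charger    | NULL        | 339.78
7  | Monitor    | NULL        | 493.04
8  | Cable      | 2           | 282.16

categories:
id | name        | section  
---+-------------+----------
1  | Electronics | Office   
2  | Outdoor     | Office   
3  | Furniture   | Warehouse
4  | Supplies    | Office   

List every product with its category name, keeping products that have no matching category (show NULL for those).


LEFT JOIN keeps every row from products (the left table); where category_id has no match in categories, the category columns become NULL. Walk through each product:
  - product 1 (Mouse): category_id=2 -> matches Outdoor
  - product 2 (Camera): category_id=1 -> matches Electronics
  - product 3 (Lamp): category_id=1 -> matches Electronics
  - product 4 (Notebook): category_id=4 -> matches Supplies
  - product 5 (Headphones): category_id=4 -> matches Supplies
  - product 6 (Charger): category_id=NULL, no match -> kept with NULL
  - product 7 (Monitor): category_id=NULL, no match -> kept with NULL
  - product 8 (Cable): category_id=2 -> matches Outdoor
All 8 rows appear; 2 have NULL category.

SQL:
SELECT a.name, b.name AS category
FROM products a
LEFT JOIN categories b ON a.category_id = b.id

Result:
name       | category   
-----------+------------
Mouse      | Outdoor    
Camera     | Electronics
Lamp       | Electronics
Notebook   | Supplies   
Headphones | Supplies   
Charger    | NULL       
Monitor    | NULL       
Cable      | Outdoor    
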